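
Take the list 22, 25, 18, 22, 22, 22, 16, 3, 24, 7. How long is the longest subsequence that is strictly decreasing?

4

Negate each value so 'decreasing' becomes 'increasing', then run patience tails on the negated sequence:
-22 → extends → [-22]
-25 → replaces -22 → [-25]
-18 → extends → [-25, -18]
-22 → replaces -18 → [-25, -22]
-22 → already a tail → [-25, -22]
-22 → already a tail → [-25, -22]
-16 → extends → [-25, -22, -16]
-3 → extends → [-25, -22, -16, -3]
-24 → replaces -22 → [-25, -24, -16, -3]
-7 → replaces -3 → [-25, -24, -16, -7]
Four tails, so the longest strictly decreasing subsequence of the original has length 4.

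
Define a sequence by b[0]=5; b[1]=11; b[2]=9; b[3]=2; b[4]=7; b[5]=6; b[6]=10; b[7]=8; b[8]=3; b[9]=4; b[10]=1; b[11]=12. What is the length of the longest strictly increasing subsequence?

4

Track the smallest tail for each achievable length (strict):
5 → extends → [5]
11 → extends → [5, 11]
9 → replaces 11 → [5, 9]
2 → replaces 5 → [2, 9]
7 → replaces 9 → [2, 7]
6 → replaces 7 → [2, 6]
10 → extends → [2, 6, 10]
8 → replaces 10 → [2, 6, 8]
3 → replaces 6 → [2, 3, 8]
4 → replaces 8 → [2, 3, 4]
1 → replaces 2 → [1, 3, 4]
12 → extends → [1, 3, 4, 12]
Four tails, so the longest strictly increasing subsequence has length 4 (e.g. 5, 9, 10, 12).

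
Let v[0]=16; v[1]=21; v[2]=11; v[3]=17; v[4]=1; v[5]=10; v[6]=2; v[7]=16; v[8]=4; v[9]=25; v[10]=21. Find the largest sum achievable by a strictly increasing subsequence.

Let S[i] be the best sum of a strictly increasing subsequence ending at i:
i:      0  1  2  3  4  5  6  7  8  9 10
v[i]:  16 21 11 17  1 10  2 16  4 25 21
S:     16 37 11 33  1 11  3 27  7 62 54
Maximum is 62 (e.g. 16 + 21 + 25).

62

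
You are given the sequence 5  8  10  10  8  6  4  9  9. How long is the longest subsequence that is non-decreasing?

5

Track the smallest tail for each achievable length (allowing ties):
5 → extends → [5]
8 → extends → [5, 8]
10 → extends → [5, 8, 10]
10 → extends → [5, 8, 10, 10]
8 → replaces 10 → [5, 8, 8, 10]
6 → replaces 8 → [5, 6, 8, 10]
4 → replaces 5 → [4, 6, 8, 10]
9 → replaces 10 → [4, 6, 8, 9]
9 → extends → [4, 6, 8, 9, 9]
Five tails, so the longest non-decreasing subsequence has length 5 (e.g. 5, 8, 8, 9, 9).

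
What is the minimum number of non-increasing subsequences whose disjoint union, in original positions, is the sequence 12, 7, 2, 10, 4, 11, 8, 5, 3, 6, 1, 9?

5

Place each on the leftmost legal pile:
12 → new pile 1 (tops now [12])
7 → pile 1 (tops now [7])
2 → pile 1 (tops now [2])
10 → new pile 2 (tops now [2, 10])
4 → pile 2 (tops now [2, 4])
11 → new pile 3 (tops now [2, 4, 11])
8 → pile 3 (tops now [2, 4, 8])
5 → pile 3 (tops now [2, 4, 5])
3 → pile 2 (tops now [2, 3, 5])
6 → new pile 4 (tops now [2, 3, 5, 6])
1 → pile 1 (tops now [1, 3, 5, 6])
9 → new pile 5 (tops now [1, 3, 5, 6, 9])
Five piles.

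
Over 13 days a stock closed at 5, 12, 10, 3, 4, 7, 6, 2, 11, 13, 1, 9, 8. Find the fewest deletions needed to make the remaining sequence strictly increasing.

Fewest deletions = n − (longest strictly increasing subsequence).
Patience tails:
5 → extends → [5]
12 → extends → [5, 12]
10 → replaces 12 → [5, 10]
3 → replaces 5 → [3, 10]
4 → replaces 10 → [3, 4]
7 → extends → [3, 4, 7]
6 → replaces 7 → [3, 4, 6]
2 → replaces 3 → [2, 4, 6]
11 → extends → [2, 4, 6, 11]
13 → extends → [2, 4, 6, 11, 13]
1 → replaces 2 → [1, 4, 6, 11, 13]
9 → replaces 11 → [1, 4, 6, 9, 13]
8 → replaces 9 → [1, 4, 6, 8, 13]
Longest strictly increasing subsequence has length 5, so deletions = 13 − 5 = 8.

8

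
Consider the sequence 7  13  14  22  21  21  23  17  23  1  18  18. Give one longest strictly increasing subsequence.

Patience tails give the LIS length; then backtrack through the dp parents:
7 → extends → [7]
13 → extends → [7, 13]
14 → extends → [7, 13, 14]
22 → extends → [7, 13, 14, 22]
21 → replaces 22 → [7, 13, 14, 21]
21 → already a tail → [7, 13, 14, 21]
23 → extends → [7, 13, 14, 21, 23]
17 → replaces 21 → [7, 13, 14, 17, 23]
23 → already a tail → [7, 13, 14, 17, 23]
1 → replaces 7 → [1, 13, 14, 17, 23]
18 → replaces 23 → [1, 13, 14, 17, 18]
18 → already a tail → [1, 13, 14, 17, 18]
Length 5; one witness is 7, 13, 14, 22, 23.

7, 13, 14, 22, 23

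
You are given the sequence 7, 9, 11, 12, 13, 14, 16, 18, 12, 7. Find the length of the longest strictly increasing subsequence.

Track the smallest tail for each achievable length (strict):
7 → extends → [7]
9 → extends → [7, 9]
11 → extends → [7, 9, 11]
12 → extends → [7, 9, 11, 12]
13 → extends → [7, 9, 11, 12, 13]
14 → extends → [7, 9, 11, 12, 13, 14]
16 → extends → [7, 9, 11, 12, 13, 14, 16]
18 → extends → [7, 9, 11, 12, 13, 14, 16, 18]
12 → already a tail → [7, 9, 11, 12, 13, 14, 16, 18]
7 → already a tail → [7, 9, 11, 12, 13, 14, 16, 18]
Eight tails, so the longest strictly increasing subsequence has length 8 (e.g. 7, 9, 11, 12, 13, 14, 16, 18).

8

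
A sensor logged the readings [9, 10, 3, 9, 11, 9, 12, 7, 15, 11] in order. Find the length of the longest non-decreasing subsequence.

5

Let dp[i] be the length of the longest such subsequence ending at index i:
i:      1  2  3  4  5  6  7  8  9 10
a[i]:   9 10  3  9 11  9 12  7 15 11
dp:     1  2  1  2  3  3  4  2  5  4
Maximum dp value is 5.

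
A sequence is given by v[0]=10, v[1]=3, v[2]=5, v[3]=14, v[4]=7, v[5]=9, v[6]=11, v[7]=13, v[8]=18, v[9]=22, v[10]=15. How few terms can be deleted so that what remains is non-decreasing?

Fewest deletions = n − (longest non-decreasing subsequence).
i:      0  1  2  3  4  5  6  7  8  9 10
v[i]:  10  3  5 14  7  9 11 13 18 22 15
dp:     1  1  2  3  3  4  5  6  7  8  7
max dp = 8, so deletions = 11 − 8 = 3.

3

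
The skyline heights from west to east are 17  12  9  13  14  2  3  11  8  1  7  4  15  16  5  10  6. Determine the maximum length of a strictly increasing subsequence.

Track the smallest tail for each achievable length (strict):
17 → extends → [17]
12 → replaces 17 → [12]
9 → replaces 12 → [9]
13 → extends → [9, 13]
14 → extends → [9, 13, 14]
2 → replaces 9 → [2, 13, 14]
3 → replaces 13 → [2, 3, 14]
11 → replaces 14 → [2, 3, 11]
8 → replaces 11 → [2, 3, 8]
1 → replaces 2 → [1, 3, 8]
7 → replaces 8 → [1, 3, 7]
4 → replaces 7 → [1, 3, 4]
15 → extends → [1, 3, 4, 15]
16 → extends → [1, 3, 4, 15, 16]
5 → replaces 15 → [1, 3, 4, 5, 16]
10 → replaces 16 → [1, 3, 4, 5, 10]
6 → replaces 10 → [1, 3, 4, 5, 6]
Five tails, so the longest strictly increasing subsequence has length 5 (e.g. 12, 13, 14, 15, 16).

5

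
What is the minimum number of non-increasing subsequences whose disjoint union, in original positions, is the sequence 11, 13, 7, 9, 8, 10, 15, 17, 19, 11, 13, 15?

6

Place each on the leftmost legal pile:
11 → new pile 1 (tops now [11])
13 → new pile 2 (tops now [11, 13])
7 → pile 1 (tops now [7, 13])
9 → pile 2 (tops now [7, 9])
8 → pile 2 (tops now [7, 8])
10 → new pile 3 (tops now [7, 8, 10])
15 → new pile 4 (tops now [7, 8, 10, 15])
17 → new pile 5 (tops now [7, 8, 10, 15, 17])
19 → new pile 6 (tops now [7, 8, 10, 15, 17, 19])
11 → pile 4 (tops now [7, 8, 10, 11, 17, 19])
13 → pile 5 (tops now [7, 8, 10, 11, 13, 19])
15 → pile 6 (tops now [7, 8, 10, 11, 13, 15])
Six piles.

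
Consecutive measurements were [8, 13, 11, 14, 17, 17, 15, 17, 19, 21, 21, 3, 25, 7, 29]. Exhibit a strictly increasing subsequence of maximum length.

Patience tails give the LIS length; then backtrack through the dp parents:
8 → extends → [8]
13 → extends → [8, 13]
11 → replaces 13 → [8, 11]
14 → extends → [8, 11, 14]
17 → extends → [8, 11, 14, 17]
17 → already a tail → [8, 11, 14, 17]
15 → replaces 17 → [8, 11, 14, 15]
17 → extends → [8, 11, 14, 15, 17]
19 → extends → [8, 11, 14, 15, 17, 19]
21 → extends → [8, 11, 14, 15, 17, 19, 21]
21 → already a tail → [8, 11, 14, 15, 17, 19, 21]
3 → replaces 8 → [3, 11, 14, 15, 17, 19, 21]
25 → extends → [3, 11, 14, 15, 17, 19, 21, 25]
7 → replaces 11 → [3, 7, 14, 15, 17, 19, 21, 25]
29 → extends → [3, 7, 14, 15, 17, 19, 21, 25, 29]
Length 9; one witness is 8, 13, 14, 15, 17, 19, 21, 25, 29.

8, 13, 14, 15, 17, 19, 21, 25, 29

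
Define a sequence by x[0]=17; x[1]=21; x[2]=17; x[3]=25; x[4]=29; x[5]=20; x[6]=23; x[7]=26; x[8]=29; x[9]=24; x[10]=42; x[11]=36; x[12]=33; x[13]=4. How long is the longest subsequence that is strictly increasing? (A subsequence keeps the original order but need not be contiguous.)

Let dp[i] be the length of the longest such subsequence ending at index i:
i:      0  1  2  3  4  5  6  7  8  9 10 11 12 13
x[i]:  17 21 17 25 29 20 23 26 29 24 42 36 33  4
dp:     1  2  1  3  4  2  3  4  5  4  6  6  6  1
Maximum dp value is 6.

6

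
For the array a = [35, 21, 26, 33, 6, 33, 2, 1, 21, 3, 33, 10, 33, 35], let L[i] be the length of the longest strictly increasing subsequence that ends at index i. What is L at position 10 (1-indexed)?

dp[i] = 1 + max{dp[j] : j<i, a[j]<a[i]} (or 1 if no such j):
i:      1  2  3  4  5  6  7  8  9 10 11 12 13 14
a[i]:  35 21 26 33  6 33  2  1 21  3 33 10 33 35
dp:     1  1  2  3  1  3  1  1  2  2  3  3  4  5
At index 10 the value is 2.

2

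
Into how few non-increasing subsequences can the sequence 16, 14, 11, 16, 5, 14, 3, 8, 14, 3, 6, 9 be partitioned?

3

Place each on the leftmost legal pile:
16 → new pile 1 (tops now [16])
14 → pile 1 (tops now [14])
11 → pile 1 (tops now [11])
16 → new pile 2 (tops now [11, 16])
5 → pile 1 (tops now [5, 16])
14 → pile 2 (tops now [5, 14])
3 → pile 1 (tops now [3, 14])
8 → pile 2 (tops now [3, 8])
14 → new pile 3 (tops now [3, 8, 14])
3 → pile 1 (tops now [3, 8, 14])
6 → pile 2 (tops now [3, 6, 14])
9 → pile 3 (tops now [3, 6, 9])
Three piles.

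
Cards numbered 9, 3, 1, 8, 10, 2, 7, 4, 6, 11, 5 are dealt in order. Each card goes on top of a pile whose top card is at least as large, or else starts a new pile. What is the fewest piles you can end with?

The minimum number of non-increasing subsequences covering a sequence equals the length of its longest strictly increasing subsequence.
LIS length is 5 (e.g. 1, 2, 4, 6, 11), so 5 piles are needed.

5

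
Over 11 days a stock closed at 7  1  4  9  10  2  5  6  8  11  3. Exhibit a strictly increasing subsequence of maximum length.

Patience tails give the LIS length; then backtrack through the dp parents:
7 → extends → [7]
1 → replaces 7 → [1]
4 → extends → [1, 4]
9 → extends → [1, 4, 9]
10 → extends → [1, 4, 9, 10]
2 → replaces 4 → [1, 2, 9, 10]
5 → replaces 9 → [1, 2, 5, 10]
6 → replaces 10 → [1, 2, 5, 6]
8 → extends → [1, 2, 5, 6, 8]
11 → extends → [1, 2, 5, 6, 8, 11]
3 → replaces 5 → [1, 2, 3, 6, 8, 11]
Length 6; one witness is 1, 4, 5, 6, 8, 11.

1, 4, 5, 6, 8, 11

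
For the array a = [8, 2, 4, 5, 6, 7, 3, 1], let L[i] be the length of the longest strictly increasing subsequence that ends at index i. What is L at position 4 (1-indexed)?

dp[i] = 1 + max{dp[j] : j<i, a[j]<a[i]} (or 1 if no such j):
i:     1 2 3 4 5 6 7 8
a[i]:  8 2 4 5 6 7 3 1
dp:    1 1 2 3 4 5 2 1
At index 4 the value is 3.

3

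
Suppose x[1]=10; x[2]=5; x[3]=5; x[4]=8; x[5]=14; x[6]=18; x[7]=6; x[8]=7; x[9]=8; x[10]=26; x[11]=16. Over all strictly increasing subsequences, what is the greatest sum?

Let S[i] be the best sum of a strictly increasing subsequence ending at i:
i:      1  2  3  4  5  6  7  8  9 10 11
x[i]:  10  5  5  8 14 18  6  7  8 26 16
S:     10  5  5 13 27 45 11 18 26 71 43
Maximum is 71 (e.g. 5 + 8 + 14 + 18 + 26).

71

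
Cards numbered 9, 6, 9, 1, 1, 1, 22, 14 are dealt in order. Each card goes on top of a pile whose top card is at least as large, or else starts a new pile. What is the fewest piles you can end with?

3

The minimum number of non-increasing subsequences covering a sequence equals the length of its longest strictly increasing subsequence.
LIS length is 3 (e.g. 6, 9, 22), so 3 piles are needed.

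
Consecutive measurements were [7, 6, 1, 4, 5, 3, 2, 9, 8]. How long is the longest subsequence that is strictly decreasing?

5

Negate each value so 'decreasing' becomes 'increasing', then run patience tails on the negated sequence:
-7 → extends → [-7]
-6 → extends → [-7, -6]
-1 → extends → [-7, -6, -1]
-4 → replaces -1 → [-7, -6, -4]
-5 → replaces -4 → [-7, -6, -5]
-3 → extends → [-7, -6, -5, -3]
-2 → extends → [-7, -6, -5, -3, -2]
-9 → replaces -7 → [-9, -6, -5, -3, -2]
-8 → replaces -6 → [-9, -8, -5, -3, -2]
Five tails, so the longest strictly decreasing subsequence of the original has length 5.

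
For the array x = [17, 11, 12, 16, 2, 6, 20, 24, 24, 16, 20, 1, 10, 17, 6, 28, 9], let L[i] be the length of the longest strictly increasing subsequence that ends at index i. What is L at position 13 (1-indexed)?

dp[i] = 1 + max{dp[j] : j<i, x[j]<x[i]} (or 1 if no such j):
i:      1  2  3  4  5  6  7  8  9 10 11 12 13 14 15 16 17
x[i]:  17 11 12 16  2  6 20 24 24 16 20  1 10 17  6 28  9
dp:     1  1  2  3  1  2  4  5  5  3  4  1  3  4  2  6  3
At index 13 the value is 3.

3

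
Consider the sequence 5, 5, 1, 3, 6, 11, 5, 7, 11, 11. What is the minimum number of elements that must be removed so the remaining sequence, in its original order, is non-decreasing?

Fewest deletions = n − (longest non-decreasing subsequence).
i:      1  2  3  4  5  6  7  8  9 10
a[i]:   5  5  1  3  6 11  5  7 11 11
dp:     1  2  1  2  3  4  3  4  5  6
max dp = 6, so deletions = 10 − 6 = 4.

4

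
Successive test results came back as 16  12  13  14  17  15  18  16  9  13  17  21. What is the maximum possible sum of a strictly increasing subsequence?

Let S[i] be the best sum of a strictly increasing subsequence ending at i:
i:       1   2   3   4   5   6   7   8   9  10  11  12
a[i]:   16  12  13  14  17  15  18  16   9  13  17  21
S:      16  12  25  39  56  54  74  70   9  25  87 108
Maximum is 108 (e.g. 12 + 13 + 14 + 15 + 16 + 17 + 21).

108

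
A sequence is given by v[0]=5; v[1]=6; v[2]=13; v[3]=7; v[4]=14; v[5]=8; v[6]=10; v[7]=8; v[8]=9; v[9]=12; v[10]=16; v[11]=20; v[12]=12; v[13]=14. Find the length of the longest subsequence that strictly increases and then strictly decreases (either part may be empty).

inc[i] = longest strictly increasing subsequence ending at i; dec[i] = longest strictly decreasing subsequence starting at i:
i:      0  1  2  3  4  5  6  7  8  9 10 11 12 13
v[i]:   5  6 13  7 14  8 10  8  9 12 16 20 12 14
inc:    1  2  3  3  4  4  5  4  5  6  7  8  6  7
dec:    1  1  3  1  3  1  2  1  1  1  2  2  1  1
Best peak at i=11 (value 20): inc=8, dec=2, length 8+2−1 = 9.

9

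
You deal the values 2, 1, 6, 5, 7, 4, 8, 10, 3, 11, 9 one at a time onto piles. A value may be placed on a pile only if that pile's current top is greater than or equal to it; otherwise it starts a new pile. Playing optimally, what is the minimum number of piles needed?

6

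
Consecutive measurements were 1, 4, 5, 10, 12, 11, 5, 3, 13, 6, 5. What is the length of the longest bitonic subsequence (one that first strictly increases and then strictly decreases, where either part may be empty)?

inc[i] = longest strictly increasing subsequence ending at i; dec[i] = longest strictly decreasing subsequence starting at i:
i:      1  2  3  4  5  6  7  8  9 10 11
a[i]:   1  4  5 10 12 11  5  3 13  6  5
inc:    1  2  3  4  5  5  3  2  6  4  3
dec:    1  2  2  3  4  3  2  1  3  2  1
Best peak at i=5 (value 12): inc=5, dec=4, length 5+4−1 = 8.

8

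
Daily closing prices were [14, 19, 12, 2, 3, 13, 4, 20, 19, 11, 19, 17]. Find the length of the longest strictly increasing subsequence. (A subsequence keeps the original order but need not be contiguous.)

Let dp[i] be the length of the longest such subsequence ending at index i:
i:      1  2  3  4  5  6  7  8  9 10 11 12
a[i]:  14 19 12  2  3 13  4 20 19 11 19 17
dp:     1  2  1  1  2  3  3  4  4  4  5  5
Maximum dp value is 5.

5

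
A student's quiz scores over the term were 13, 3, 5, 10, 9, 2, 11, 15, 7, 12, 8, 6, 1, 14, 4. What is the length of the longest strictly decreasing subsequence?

Negate each value so 'decreasing' becomes 'increasing', then run patience tails on the negated sequence:
-13 → extends → [-13]
-3 → extends → [-13, -3]
-5 → replaces -3 → [-13, -5]
-10 → replaces -5 → [-13, -10]
-9 → extends → [-13, -10, -9]
-2 → extends → [-13, -10, -9, -2]
-11 → replaces -10 → [-13, -11, -9, -2]
-15 → replaces -13 → [-15, -11, -9, -2]
-7 → replaces -2 → [-15, -11, -9, -7]
-12 → replaces -11 → [-15, -12, -9, -7]
-8 → replaces -7 → [-15, -12, -9, -8]
-6 → extends → [-15, -12, -9, -8, -6]
-1 → extends → [-15, -12, -9, -8, -6, -1]
-14 → replaces -12 → [-15, -14, -9, -8, -6, -1]
-4 → replaces -1 → [-15, -14, -9, -8, -6, -4]
Six tails, so the longest strictly decreasing subsequence of the original has length 6.

6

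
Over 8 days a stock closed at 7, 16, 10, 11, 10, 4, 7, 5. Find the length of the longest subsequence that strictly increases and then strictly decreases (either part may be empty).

6

inc[i] = longest strictly increasing subsequence ending at i; dec[i] = longest strictly decreasing subsequence starting at i:
i:      1  2  3  4  5  6  7  8
a[i]:   7 16 10 11 10  4  7  5
inc:    1  2  2  3  2  1  2  2
dec:    2  5  3  4  3  1  2  1
Best peak at i=2 (value 16): inc=2, dec=5, length 2+5−1 = 6.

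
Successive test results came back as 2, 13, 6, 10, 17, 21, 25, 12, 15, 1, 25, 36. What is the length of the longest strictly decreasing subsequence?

Negate each value so 'decreasing' becomes 'increasing', then run patience tails on the negated sequence:
-2 → extends → [-2]
-13 → replaces -2 → [-13]
-6 → extends → [-13, -6]
-10 → replaces -6 → [-13, -10]
-17 → replaces -13 → [-17, -10]
-21 → replaces -17 → [-21, -10]
-25 → replaces -21 → [-25, -10]
-12 → replaces -10 → [-25, -12]
-15 → replaces -12 → [-25, -15]
-1 → extends → [-25, -15, -1]
-25 → already a tail → [-25, -15, -1]
-36 → replaces -25 → [-36, -15, -1]
Three tails, so the longest strictly decreasing subsequence of the original has length 3.

3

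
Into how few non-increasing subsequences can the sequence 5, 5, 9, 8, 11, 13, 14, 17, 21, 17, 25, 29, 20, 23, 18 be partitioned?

9

Place each on the leftmost legal pile:
5 → new pile 1 (tops now [5])
5 → pile 1 (tops now [5])
9 → new pile 2 (tops now [5, 9])
8 → pile 2 (tops now [5, 8])
11 → new pile 3 (tops now [5, 8, 11])
13 → new pile 4 (tops now [5, 8, 11, 13])
14 → new pile 5 (tops now [5, 8, 11, 13, 14])
17 → new pile 6 (tops now [5, 8, 11, 13, 14, 17])
21 → new pile 7 (tops now [5, 8, 11, 13, 14, 17, 21])
17 → pile 6 (tops now [5, 8, 11, 13, 14, 17, 21])
25 → new pile 8 (tops now [5, 8, 11, 13, 14, 17, 21, 25])
29 → new pile 9 (tops now [5, 8, 11, 13, 14, 17, 21, 25, 29])
20 → pile 7 (tops now [5, 8, 11, 13, 14, 17, 20, 25, 29])
23 → pile 8 (tops now [5, 8, 11, 13, 14, 17, 20, 23, 29])
18 → pile 7 (tops now [5, 8, 11, 13, 14, 17, 18, 23, 29])
Nine piles.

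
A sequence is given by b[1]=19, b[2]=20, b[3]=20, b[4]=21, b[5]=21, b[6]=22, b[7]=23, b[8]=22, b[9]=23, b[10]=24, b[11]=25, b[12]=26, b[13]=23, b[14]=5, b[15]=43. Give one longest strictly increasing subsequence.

19, 20, 21, 22, 23, 24, 25, 26, 43

Patience tails give the LIS length; then backtrack through the dp parents:
19 → extends → [19]
20 → extends → [19, 20]
20 → already a tail → [19, 20]
21 → extends → [19, 20, 21]
21 → already a tail → [19, 20, 21]
22 → extends → [19, 20, 21, 22]
23 → extends → [19, 20, 21, 22, 23]
22 → already a tail → [19, 20, 21, 22, 23]
23 → already a tail → [19, 20, 21, 22, 23]
24 → extends → [19, 20, 21, 22, 23, 24]
25 → extends → [19, 20, 21, 22, 23, 24, 25]
26 → extends → [19, 20, 21, 22, 23, 24, 25, 26]
23 → already a tail → [19, 20, 21, 22, 23, 24, 25, 26]
5 → replaces 19 → [5, 20, 21, 22, 23, 24, 25, 26]
43 → extends → [5, 20, 21, 22, 23, 24, 25, 26, 43]
Length 9; one witness is 19, 20, 21, 22, 23, 24, 25, 26, 43.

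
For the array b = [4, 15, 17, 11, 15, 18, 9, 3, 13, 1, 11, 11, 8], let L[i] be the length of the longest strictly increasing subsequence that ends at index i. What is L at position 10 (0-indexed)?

3

dp[i] = 1 + max{dp[j] : j<i, b[j]<b[i]} (or 1 if no such j):
i:      0  1  2  3  4  5  6  7  8  9 10 11 12
b[i]:   4 15 17 11 15 18  9  3 13  1 11 11  8
dp:     1  2  3  2  3  4  2  1  3  1  3  3  2
At index 10 the value is 3.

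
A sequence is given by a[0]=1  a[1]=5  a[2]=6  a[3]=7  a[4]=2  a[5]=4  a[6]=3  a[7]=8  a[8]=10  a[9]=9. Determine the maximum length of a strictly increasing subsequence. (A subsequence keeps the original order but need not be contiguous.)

6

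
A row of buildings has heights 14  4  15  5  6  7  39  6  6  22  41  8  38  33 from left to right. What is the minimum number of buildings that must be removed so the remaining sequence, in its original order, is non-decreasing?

Fewest deletions = n − (longest non-decreasing subsequence).
i:      1  2  3  4  5  6  7  8  9 10 11 12 13 14
a[i]:  14  4 15  5  6  7 39  6  6 22 41  8 38 33
dp:     1  1  2  2  3  4  5  4  5  6  7  6  7  7
max dp = 7, so deletions = 14 − 7 = 7.

7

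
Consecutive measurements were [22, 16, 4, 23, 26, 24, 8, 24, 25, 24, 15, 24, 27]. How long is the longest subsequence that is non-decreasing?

7

Track the smallest tail for each achievable length (allowing ties):
22 → extends → [22]
16 → replaces 22 → [16]
4 → replaces 16 → [4]
23 → extends → [4, 23]
26 → extends → [4, 23, 26]
24 → replaces 26 → [4, 23, 24]
8 → replaces 23 → [4, 8, 24]
24 → extends → [4, 8, 24, 24]
25 → extends → [4, 8, 24, 24, 25]
24 → replaces 25 → [4, 8, 24, 24, 24]
15 → replaces 24 → [4, 8, 15, 24, 24]
24 → extends → [4, 8, 15, 24, 24, 24]
27 → extends → [4, 8, 15, 24, 24, 24, 27]
Seven tails, so the longest non-decreasing subsequence has length 7 (e.g. 22, 23, 24, 24, 24, 24, 27).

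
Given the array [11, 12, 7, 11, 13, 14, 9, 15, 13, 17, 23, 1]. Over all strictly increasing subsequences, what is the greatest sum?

Let S[i] be the best sum of a strictly increasing subsequence ending at i:
i:       1   2   3   4   5   6   7   8   9  10  11  12
a[i]:   11  12   7  11  13  14   9  15  13  17  23   1
S:      11  23   7  18  36  50  16  65  36  82 105   1
Maximum is 105 (e.g. 11 + 12 + 13 + 14 + 15 + 17 + 23).

105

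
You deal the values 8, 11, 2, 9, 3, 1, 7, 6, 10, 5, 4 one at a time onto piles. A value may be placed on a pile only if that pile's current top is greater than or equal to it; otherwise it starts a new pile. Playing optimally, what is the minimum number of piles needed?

Place each on the leftmost legal pile:
8 → new pile 1 (tops now [8])
11 → new pile 2 (tops now [8, 11])
2 → pile 1 (tops now [2, 11])
9 → pile 2 (tops now [2, 9])
3 → pile 2 (tops now [2, 3])
1 → pile 1 (tops now [1, 3])
7 → new pile 3 (tops now [1, 3, 7])
6 → pile 3 (tops now [1, 3, 6])
10 → new pile 4 (tops now [1, 3, 6, 10])
5 → pile 3 (tops now [1, 3, 5, 10])
4 → pile 3 (tops now [1, 3, 4, 10])
Four piles.

4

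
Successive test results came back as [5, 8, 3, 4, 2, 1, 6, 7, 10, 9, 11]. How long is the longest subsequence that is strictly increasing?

Track the smallest tail for each achievable length (strict):
5 → extends → [5]
8 → extends → [5, 8]
3 → replaces 5 → [3, 8]
4 → replaces 8 → [3, 4]
2 → replaces 3 → [2, 4]
1 → replaces 2 → [1, 4]
6 → extends → [1, 4, 6]
7 → extends → [1, 4, 6, 7]
10 → extends → [1, 4, 6, 7, 10]
9 → replaces 10 → [1, 4, 6, 7, 9]
11 → extends → [1, 4, 6, 7, 9, 11]
Six tails, so the longest strictly increasing subsequence has length 6 (e.g. 3, 4, 6, 7, 10, 11).

6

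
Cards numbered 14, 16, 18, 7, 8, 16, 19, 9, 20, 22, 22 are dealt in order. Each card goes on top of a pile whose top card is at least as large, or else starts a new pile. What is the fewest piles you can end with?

6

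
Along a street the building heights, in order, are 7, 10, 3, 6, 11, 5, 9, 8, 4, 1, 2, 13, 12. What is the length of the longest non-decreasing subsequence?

4

Track the smallest tail for each achievable length (allowing ties):
7 → extends → [7]
10 → extends → [7, 10]
3 → replaces 7 → [3, 10]
6 → replaces 10 → [3, 6]
11 → extends → [3, 6, 11]
5 → replaces 6 → [3, 5, 11]
9 → replaces 11 → [3, 5, 9]
8 → replaces 9 → [3, 5, 8]
4 → replaces 5 → [3, 4, 8]
1 → replaces 3 → [1, 4, 8]
2 → replaces 4 → [1, 2, 8]
13 → extends → [1, 2, 8, 13]
12 → replaces 13 → [1, 2, 8, 12]
Four tails, so the longest non-decreasing subsequence has length 4 (e.g. 7, 10, 11, 13).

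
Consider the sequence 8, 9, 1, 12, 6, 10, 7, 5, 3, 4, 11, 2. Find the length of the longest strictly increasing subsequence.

4

Let dp[i] be the length of the longest such subsequence ending at index i:
i:      1  2  3  4  5  6  7  8  9 10 11 12
a[i]:   8  9  1 12  6 10  7  5  3  4 11  2
dp:     1  2  1  3  2  3  3  2  2  3  4  2
Maximum dp value is 4.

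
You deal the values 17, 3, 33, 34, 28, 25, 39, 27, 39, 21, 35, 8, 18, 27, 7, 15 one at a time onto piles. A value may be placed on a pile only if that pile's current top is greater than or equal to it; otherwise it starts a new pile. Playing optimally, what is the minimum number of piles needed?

Place each on the leftmost legal pile:
17 → new pile 1 (tops now [17])
3 → pile 1 (tops now [3])
33 → new pile 2 (tops now [3, 33])
34 → new pile 3 (tops now [3, 33, 34])
28 → pile 2 (tops now [3, 28, 34])
25 → pile 2 (tops now [3, 25, 34])
39 → new pile 4 (tops now [3, 25, 34, 39])
27 → pile 3 (tops now [3, 25, 27, 39])
39 → pile 4 (tops now [3, 25, 27, 39])
21 → pile 2 (tops now [3, 21, 27, 39])
35 → pile 4 (tops now [3, 21, 27, 35])
8 → pile 2 (tops now [3, 8, 27, 35])
18 → pile 3 (tops now [3, 8, 18, 35])
27 → pile 4 (tops now [3, 8, 18, 27])
7 → pile 2 (tops now [3, 7, 18, 27])
15 → pile 3 (tops now [3, 7, 15, 27])
Four piles.

4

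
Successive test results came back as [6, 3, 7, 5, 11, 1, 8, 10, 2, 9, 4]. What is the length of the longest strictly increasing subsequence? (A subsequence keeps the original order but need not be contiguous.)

Let dp[i] be the length of the longest such subsequence ending at index i:
i:      1  2  3  4  5  6  7  8  9 10 11
a[i]:   6  3  7  5 11  1  8 10  2  9  4
dp:     1  1  2  2  3  1  3  4  2  4  3
Maximum dp value is 4.

4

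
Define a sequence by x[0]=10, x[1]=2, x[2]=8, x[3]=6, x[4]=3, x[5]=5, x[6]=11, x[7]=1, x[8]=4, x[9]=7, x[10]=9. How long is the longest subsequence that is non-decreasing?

Track the smallest tail for each achievable length (allowing ties):
10 → extends → [10]
2 → replaces 10 → [2]
8 → extends → [2, 8]
6 → replaces 8 → [2, 6]
3 → replaces 6 → [2, 3]
5 → extends → [2, 3, 5]
11 → extends → [2, 3, 5, 11]
1 → replaces 2 → [1, 3, 5, 11]
4 → replaces 5 → [1, 3, 4, 11]
7 → replaces 11 → [1, 3, 4, 7]
9 → extends → [1, 3, 4, 7, 9]
Five tails, so the longest non-decreasing subsequence has length 5 (e.g. 2, 3, 5, 7, 9).

5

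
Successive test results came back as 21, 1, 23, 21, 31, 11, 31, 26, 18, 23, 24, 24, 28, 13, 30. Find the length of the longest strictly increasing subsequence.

Track the smallest tail for each achievable length (strict):
21 → extends → [21]
1 → replaces 21 → [1]
23 → extends → [1, 23]
21 → replaces 23 → [1, 21]
31 → extends → [1, 21, 31]
11 → replaces 21 → [1, 11, 31]
31 → already a tail → [1, 11, 31]
26 → replaces 31 → [1, 11, 26]
18 → replaces 26 → [1, 11, 18]
23 → extends → [1, 11, 18, 23]
24 → extends → [1, 11, 18, 23, 24]
24 → already a tail → [1, 11, 18, 23, 24]
28 → extends → [1, 11, 18, 23, 24, 28]
13 → replaces 18 → [1, 11, 13, 23, 24, 28]
30 → extends → [1, 11, 13, 23, 24, 28, 30]
Seven tails, so the longest strictly increasing subsequence has length 7 (e.g. 1, 11, 18, 23, 24, 28, 30).

7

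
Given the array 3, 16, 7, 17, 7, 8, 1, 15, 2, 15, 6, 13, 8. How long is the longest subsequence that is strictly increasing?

4

Track the smallest tail for each achievable length (strict):
3 → extends → [3]
16 → extends → [3, 16]
7 → replaces 16 → [3, 7]
17 → extends → [3, 7, 17]
7 → already a tail → [3, 7, 17]
8 → replaces 17 → [3, 7, 8]
1 → replaces 3 → [1, 7, 8]
15 → extends → [1, 7, 8, 15]
2 → replaces 7 → [1, 2, 8, 15]
15 → already a tail → [1, 2, 8, 15]
6 → replaces 8 → [1, 2, 6, 15]
13 → replaces 15 → [1, 2, 6, 13]
8 → replaces 13 → [1, 2, 6, 8]
Four tails, so the longest strictly increasing subsequence has length 4 (e.g. 3, 7, 8, 15).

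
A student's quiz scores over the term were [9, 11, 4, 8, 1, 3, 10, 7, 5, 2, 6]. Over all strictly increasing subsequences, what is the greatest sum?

Let S[i] be the best sum of a strictly increasing subsequence ending at i:
i:      1  2  3  4  5  6  7  8  9 10 11
a[i]:   9 11  4  8  1  3 10  7  5  2  6
S:      9 20  4 12  1  4 22 11  9  3 15
Maximum is 22 (e.g. 4 + 8 + 10).

22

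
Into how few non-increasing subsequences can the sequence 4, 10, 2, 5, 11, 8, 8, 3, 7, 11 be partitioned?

4

Place each on the leftmost legal pile:
4 → new pile 1 (tops now [4])
10 → new pile 2 (tops now [4, 10])
2 → pile 1 (tops now [2, 10])
5 → pile 2 (tops now [2, 5])
11 → new pile 3 (tops now [2, 5, 11])
8 → pile 3 (tops now [2, 5, 8])
8 → pile 3 (tops now [2, 5, 8])
3 → pile 2 (tops now [2, 3, 8])
7 → pile 3 (tops now [2, 3, 7])
11 → new pile 4 (tops now [2, 3, 7, 11])
Four piles.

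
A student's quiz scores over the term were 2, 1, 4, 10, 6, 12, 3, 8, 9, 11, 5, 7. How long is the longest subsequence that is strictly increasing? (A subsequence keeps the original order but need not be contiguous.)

6

Track the smallest tail for each achievable length (strict):
2 → extends → [2]
1 → replaces 2 → [1]
4 → extends → [1, 4]
10 → extends → [1, 4, 10]
6 → replaces 10 → [1, 4, 6]
12 → extends → [1, 4, 6, 12]
3 → replaces 4 → [1, 3, 6, 12]
8 → replaces 12 → [1, 3, 6, 8]
9 → extends → [1, 3, 6, 8, 9]
11 → extends → [1, 3, 6, 8, 9, 11]
5 → replaces 6 → [1, 3, 5, 8, 9, 11]
7 → replaces 8 → [1, 3, 5, 7, 9, 11]
Six tails, so the longest strictly increasing subsequence has length 6 (e.g. 2, 4, 6, 8, 9, 11).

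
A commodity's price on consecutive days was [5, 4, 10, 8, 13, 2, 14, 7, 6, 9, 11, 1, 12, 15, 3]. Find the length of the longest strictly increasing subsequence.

6

Track the smallest tail for each achievable length (strict):
5 → extends → [5]
4 → replaces 5 → [4]
10 → extends → [4, 10]
8 → replaces 10 → [4, 8]
13 → extends → [4, 8, 13]
2 → replaces 4 → [2, 8, 13]
14 → extends → [2, 8, 13, 14]
7 → replaces 8 → [2, 7, 13, 14]
6 → replaces 7 → [2, 6, 13, 14]
9 → replaces 13 → [2, 6, 9, 14]
11 → replaces 14 → [2, 6, 9, 11]
1 → replaces 2 → [1, 6, 9, 11]
12 → extends → [1, 6, 9, 11, 12]
15 → extends → [1, 6, 9, 11, 12, 15]
3 → replaces 6 → [1, 3, 9, 11, 12, 15]
Six tails, so the longest strictly increasing subsequence has length 6 (e.g. 5, 8, 9, 11, 12, 15).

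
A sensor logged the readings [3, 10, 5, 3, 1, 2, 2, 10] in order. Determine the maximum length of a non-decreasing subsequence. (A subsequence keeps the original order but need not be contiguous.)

Track the smallest tail for each achievable length (allowing ties):
3 → extends → [3]
10 → extends → [3, 10]
5 → replaces 10 → [3, 5]
3 → replaces 5 → [3, 3]
1 → replaces 3 → [1, 3]
2 → replaces 3 → [1, 2]
2 → extends → [1, 2, 2]
10 → extends → [1, 2, 2, 10]
Four tails, so the longest non-decreasing subsequence has length 4 (e.g. 1, 2, 2, 10).

4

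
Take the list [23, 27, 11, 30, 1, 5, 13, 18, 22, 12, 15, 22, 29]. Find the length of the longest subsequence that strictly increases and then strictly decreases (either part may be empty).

inc[i] = longest strictly increasing subsequence ending at i; dec[i] = longest strictly decreasing subsequence starting at i:
i:      1  2  3  4  5  6  7  8  9 10 11 12 13
a[i]:  23 27 11 30  1  5 13 18 22 12 15 22 29
inc:    1  2  1  3  1  2  3  4  5  3  4  5  6
dec:    3  3  2  3  1  1  2  2  2  1  1  1  1
Best peak at i=9 (value 22): inc=5, dec=2, length 5+2−1 = 6.

6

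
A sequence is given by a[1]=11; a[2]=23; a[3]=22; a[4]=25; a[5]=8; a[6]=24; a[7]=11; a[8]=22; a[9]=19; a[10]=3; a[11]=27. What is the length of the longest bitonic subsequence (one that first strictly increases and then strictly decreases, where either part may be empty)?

7

inc[i] = longest strictly increasing subsequence ending at i; dec[i] = longest strictly decreasing subsequence starting at i:
i:      1  2  3  4  5  6  7  8  9 10 11
a[i]:  11 23 22 25  8 24 11 22 19  3 27
inc:    1  2  2  3  1  3  2  3  3  1  4
dec:    3  4  3  5  2  4  2  3  2  1  1
Best peak at i=4 (value 25): inc=3, dec=5, length 3+5−1 = 7.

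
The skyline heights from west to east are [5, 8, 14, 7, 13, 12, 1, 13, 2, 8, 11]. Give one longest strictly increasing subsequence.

5, 8, 12, 13

Patience tails give the LIS length; then backtrack through the dp parents:
5 → extends → [5]
8 → extends → [5, 8]
14 → extends → [5, 8, 14]
7 → replaces 8 → [5, 7, 14]
13 → replaces 14 → [5, 7, 13]
12 → replaces 13 → [5, 7, 12]
1 → replaces 5 → [1, 7, 12]
13 → extends → [1, 7, 12, 13]
2 → replaces 7 → [1, 2, 12, 13]
8 → replaces 12 → [1, 2, 8, 13]
11 → replaces 13 → [1, 2, 8, 11]
Length 4; one witness is 5, 8, 12, 13.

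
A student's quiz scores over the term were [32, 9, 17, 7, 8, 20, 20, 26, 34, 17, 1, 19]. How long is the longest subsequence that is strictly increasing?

Let dp[i] be the length of the longest such subsequence ending at index i:
i:      1  2  3  4  5  6  7  8  9 10 11 12
a[i]:  32  9 17  7  8 20 20 26 34 17  1 19
dp:     1  1  2  1  2  3  3  4  5  3  1  4
Maximum dp value is 5.

5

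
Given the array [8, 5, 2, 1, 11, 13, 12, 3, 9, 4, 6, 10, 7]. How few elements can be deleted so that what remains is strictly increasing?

Fewest deletions = n − (longest strictly increasing subsequence).
i:      1  2  3  4  5  6  7  8  9 10 11 12 13
a[i]:   8  5  2  1 11 13 12  3  9  4  6 10  7
dp:     1  1  1  1  2  3  3  2  3  3  4  5  5
max dp = 5, so deletions = 13 − 5 = 8.

8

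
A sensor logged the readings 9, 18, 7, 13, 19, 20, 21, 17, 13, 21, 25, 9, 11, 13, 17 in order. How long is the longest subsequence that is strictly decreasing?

Negate each value so 'decreasing' becomes 'increasing', then run patience tails on the negated sequence:
-9 → extends → [-9]
-18 → replaces -9 → [-18]
-7 → extends → [-18, -7]
-13 → replaces -7 → [-18, -13]
-19 → replaces -18 → [-19, -13]
-20 → replaces -19 → [-20, -13]
-21 → replaces -20 → [-21, -13]
-17 → replaces -13 → [-21, -17]
-13 → extends → [-21, -17, -13]
-21 → already a tail → [-21, -17, -13]
-25 → replaces -21 → [-25, -17, -13]
-9 → extends → [-25, -17, -13, -9]
-11 → replaces -9 → [-25, -17, -13, -11]
-13 → already a tail → [-25, -17, -13, -11]
-17 → already a tail → [-25, -17, -13, -11]
Four tails, so the longest strictly decreasing subsequence of the original has length 4.

4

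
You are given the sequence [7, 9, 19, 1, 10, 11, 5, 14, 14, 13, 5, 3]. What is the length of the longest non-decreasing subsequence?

Let dp[i] be the length of the longest such subsequence ending at index i:
i:      1  2  3  4  5  6  7  8  9 10 11 12
a[i]:   7  9 19  1 10 11  5 14 14 13  5  3
dp:     1  2  3  1  3  4  2  5  6  5  3  2
Maximum dp value is 6.

6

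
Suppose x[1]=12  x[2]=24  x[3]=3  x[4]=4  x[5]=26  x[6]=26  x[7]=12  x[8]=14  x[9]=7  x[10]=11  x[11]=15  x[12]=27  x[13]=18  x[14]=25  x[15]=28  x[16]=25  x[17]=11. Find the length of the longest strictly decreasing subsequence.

3

Let dp[i] be the longest strictly decreasing subsequence ending at i:
i:      1  2  3  4  5  6  7  8  9 10 11 12 13 14 15 16 17
x[i]:  12 24  3  4 26 26 12 14  7 11 15 27 18 25 28 25 11
dp:     1  1  2  2  1  1  2  2  3  3  2  1  2  2  1  2  3
Maximum is 3.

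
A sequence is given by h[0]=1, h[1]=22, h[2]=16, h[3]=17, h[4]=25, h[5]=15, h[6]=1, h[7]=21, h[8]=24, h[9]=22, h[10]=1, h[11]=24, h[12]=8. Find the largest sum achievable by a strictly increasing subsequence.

Let S[i] be the best sum of a strictly increasing subsequence ending at i:
i:       0   1   2   3   4   5   6   7   8   9  10  11  12
h[i]:    1  22  16  17  25  15   1  21  24  22   1  24   8
S:       1  23  17  34  59  16   1  55  79  77   1 101   9
Maximum is 101 (e.g. 1 + 16 + 17 + 21 + 22 + 24).

101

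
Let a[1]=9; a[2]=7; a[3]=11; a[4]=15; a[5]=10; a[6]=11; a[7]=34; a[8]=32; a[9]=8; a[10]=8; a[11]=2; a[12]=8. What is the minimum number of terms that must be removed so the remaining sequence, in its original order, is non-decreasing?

Fewest deletions = n − (longest non-decreasing subsequence).
i:      1  2  3  4  5  6  7  8  9 10 11 12
a[i]:   9  7 11 15 10 11 34 32  8  8  2  8
dp:     1  1  2  3  2  3  4  4  2  3  1  4
max dp = 4, so deletions = 12 − 4 = 8.

8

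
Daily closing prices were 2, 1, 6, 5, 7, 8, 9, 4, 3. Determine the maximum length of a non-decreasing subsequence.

5

Track the smallest tail for each achievable length (allowing ties):
2 → extends → [2]
1 → replaces 2 → [1]
6 → extends → [1, 6]
5 → replaces 6 → [1, 5]
7 → extends → [1, 5, 7]
8 → extends → [1, 5, 7, 8]
9 → extends → [1, 5, 7, 8, 9]
4 → replaces 5 → [1, 4, 7, 8, 9]
3 → replaces 4 → [1, 3, 7, 8, 9]
Five tails, so the longest non-decreasing subsequence has length 5 (e.g. 2, 6, 7, 8, 9).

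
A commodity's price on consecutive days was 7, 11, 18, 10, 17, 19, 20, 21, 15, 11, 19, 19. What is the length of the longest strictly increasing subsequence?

Let dp[i] be the length of the longest such subsequence ending at index i:
i:      1  2  3  4  5  6  7  8  9 10 11 12
a[i]:   7 11 18 10 17 19 20 21 15 11 19 19
dp:     1  2  3  2  3  4  5  6  3  3  4  4
Maximum dp value is 6.

6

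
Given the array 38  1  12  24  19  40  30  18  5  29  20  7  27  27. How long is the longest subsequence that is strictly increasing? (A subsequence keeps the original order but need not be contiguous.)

Let dp[i] be the length of the longest such subsequence ending at index i:
i:      1  2  3  4  5  6  7  8  9 10 11 12 13 14
a[i]:  38  1 12 24 19 40 30 18  5 29 20  7 27 27
dp:     1  1  2  3  3  4  4  3  2  4  4  3  5  5
Maximum dp value is 5.

5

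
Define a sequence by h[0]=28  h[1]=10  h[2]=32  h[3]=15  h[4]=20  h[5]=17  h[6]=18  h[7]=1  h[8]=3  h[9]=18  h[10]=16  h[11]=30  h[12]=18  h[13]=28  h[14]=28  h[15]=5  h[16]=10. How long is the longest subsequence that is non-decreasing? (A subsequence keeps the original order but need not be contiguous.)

8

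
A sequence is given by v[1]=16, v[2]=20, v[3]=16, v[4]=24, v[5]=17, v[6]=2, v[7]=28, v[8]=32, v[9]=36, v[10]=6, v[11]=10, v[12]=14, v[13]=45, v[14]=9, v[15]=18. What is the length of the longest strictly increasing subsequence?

7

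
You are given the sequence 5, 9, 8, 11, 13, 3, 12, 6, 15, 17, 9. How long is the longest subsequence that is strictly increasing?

6

Let dp[i] be the length of the longest such subsequence ending at index i:
i:      1  2  3  4  5  6  7  8  9 10 11
a[i]:   5  9  8 11 13  3 12  6 15 17  9
dp:     1  2  2  3  4  1  4  2  5  6  3
Maximum dp value is 6.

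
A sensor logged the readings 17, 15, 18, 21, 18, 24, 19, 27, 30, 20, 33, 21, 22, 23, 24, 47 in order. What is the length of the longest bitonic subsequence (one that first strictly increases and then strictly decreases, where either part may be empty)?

9

inc[i] = longest strictly increasing subsequence ending at i; dec[i] = longest strictly decreasing subsequence starting at i:
i:      1  2  3  4  5  6  7  8  9 10 11 12 13 14 15 16
a[i]:  17 15 18 21 18 24 19 27 30 20 33 21 22 23 24 47
inc:    1  1  2  3  2  4  3  5  6  4  7  5  6  7  8  9
dec:    2  1  1  2  1  2  1  2  2  1  2  1  1  1  1  1
Best peak at i=16 (value 47): inc=9, dec=1, length 9+1−1 = 9.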